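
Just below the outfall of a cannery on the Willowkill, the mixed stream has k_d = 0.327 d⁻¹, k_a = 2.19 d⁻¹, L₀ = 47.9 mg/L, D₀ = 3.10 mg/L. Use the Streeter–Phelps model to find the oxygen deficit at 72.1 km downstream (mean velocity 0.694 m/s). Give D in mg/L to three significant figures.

D ≈ 5.29 mg/L

Travel time t = x/v = 72.1 km / (0.694 m/s) = 72100 m / 0.694 m/s = 103900 s = 1.202 d.
k_d L₀/(k_a−k_d) = 0.327×47.9/(2.19−0.327) = 15.66/1.863 = 8.408 mg/L.
e^(−k_d t) = e^(−0.327×1.202) = 0.6749; e^(−k_a t) = e^(−2.19×1.202) = 0.07184.
D = 8.408 × (0.6749 − 0.07184) + 3.10 × 0.07184 = 5.070 + 0.2227 = 5.293 mg/L.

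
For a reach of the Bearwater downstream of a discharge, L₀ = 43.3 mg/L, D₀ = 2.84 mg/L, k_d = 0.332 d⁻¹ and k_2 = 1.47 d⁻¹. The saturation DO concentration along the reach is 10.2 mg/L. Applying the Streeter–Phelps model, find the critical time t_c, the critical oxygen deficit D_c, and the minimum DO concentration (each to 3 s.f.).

t_c ≈ 1.08 d; D_c ≈ 6.82 mg/L; min DO ≈ 3.38 mg/L

t_c = [1/(k_2−k_d)] ln[(k_2/k_d)(1 − D₀(k_2−k_d)/(k_d L₀))]
= [1/(1.47−0.332)] ln[(1.47/0.332)(1 − 2.84×1.138/(0.332×43.3))]
= (1/1.138) ln[4.428 × 0.7752] = 0.8787 × ln(3.432) = 0.8787 × 1.233 = 1.084 d.
L(t_c) = L₀ e^(−k_d t_c) = 43.3 × 0.6978 = 30.22 mg/L, and at the critical point k_2 D_c = k_d L, so D_c = (0.332/1.47) × 30.22 = 6.824 mg/L.
Minimum DO = C_s − D_c = 10.2 − 6.824 = 3.376 mg/L.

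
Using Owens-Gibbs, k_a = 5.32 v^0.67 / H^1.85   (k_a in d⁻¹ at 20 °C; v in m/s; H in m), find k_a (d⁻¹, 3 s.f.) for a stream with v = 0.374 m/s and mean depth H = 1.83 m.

k_a ≈ 0.900 d⁻¹

k_a = 5.32 × 0.374^0.67 / 1.83^1.85 = 5.32 × 0.5174 / 3.059 = 0.8999 d⁻¹.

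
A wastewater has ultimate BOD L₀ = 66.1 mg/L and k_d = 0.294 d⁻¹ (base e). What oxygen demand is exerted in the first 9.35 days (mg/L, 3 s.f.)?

y_t = L₀(1 − e^(−k_d t)) = 66.1 × (1 − e^(−0.294×9.35))
= 66.1 × (1 − 0.06400) = 66.1 × 0.9360 = 61.87 mg/L.

y ≈ 61.9 mg/L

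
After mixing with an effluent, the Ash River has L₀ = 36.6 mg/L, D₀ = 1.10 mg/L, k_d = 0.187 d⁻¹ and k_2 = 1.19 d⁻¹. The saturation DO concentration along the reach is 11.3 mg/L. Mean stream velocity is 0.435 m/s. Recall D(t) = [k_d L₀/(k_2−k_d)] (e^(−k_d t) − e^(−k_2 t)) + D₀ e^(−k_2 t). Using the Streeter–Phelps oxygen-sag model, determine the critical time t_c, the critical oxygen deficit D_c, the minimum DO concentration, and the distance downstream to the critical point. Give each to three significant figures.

t_c = [1/(k_2−k_d)] ln[(k_2/k_d)(1 − D₀(k_2−k_d)/(k_d L₀))]
= [1/(1.19−0.187)] ln[(1.19/0.187)(1 − 1.10×1.003/(0.187×36.6))]
= (1/1.003) ln[6.364 × 0.8388] = 0.9970 × ln(5.338) = 0.9970 × 1.675 = 1.670 d.
L(t_c) = L₀ e^(−k_d t_c) = 36.6 × 0.7318 = 26.78 mg/L, and at the critical point k_2 D_c = k_d L, so D_c = (0.187/1.19) × 26.78 = 4.209 mg/L.
Minimum DO = C_s − D_c = 11.3 − 4.209 = 7.091 mg/L.
x_c = v t_c = 0.435 m/s × 1.670 d × 86400 s/d = 62760 m ≈ 62.8 km.

t_c ≈ 1.67 d; D_c ≈ 4.21 mg/L; min DO ≈ 7.09 mg/L; x_c ≈ 62.8 km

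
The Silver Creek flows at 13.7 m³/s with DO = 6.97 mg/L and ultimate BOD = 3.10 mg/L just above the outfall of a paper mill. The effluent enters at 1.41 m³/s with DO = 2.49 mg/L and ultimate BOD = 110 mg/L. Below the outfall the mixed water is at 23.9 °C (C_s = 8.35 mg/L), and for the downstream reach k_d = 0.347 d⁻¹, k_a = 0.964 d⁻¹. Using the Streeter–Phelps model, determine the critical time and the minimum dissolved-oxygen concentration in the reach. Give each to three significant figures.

Mixed DO = (13.7×6.97 + 1.41×2.49)/(13.7+1.41) = 99.00/15.11 = 6.552 mg/L.
Mixed L₀ = (13.7×3.10 + 1.41×110)/(15.11) = 197.6/15.11 = 13.08 mg/L.
Initial deficit D₀ = C_s − DO₀ = 8.35 − 6.552 = 1.798 mg/L.
t_c = (1/0.6170) ln[(0.964/0.347)(1 − 1.798×0.6170/(0.347×13.08))] = 1.621 × ln(2.099) = 1.202 d.
D_c = (0.347/0.964) × 13.08 × e^(−0.347×1.202) = 0.3600 × 13.08 × 0.6591 = 3.102 mg/L.
Minimum DO = 8.35 − 3.102 = 5.248 mg/L.

t_c ≈ 1.20 d; minimum DO ≈ 5.25 mg/L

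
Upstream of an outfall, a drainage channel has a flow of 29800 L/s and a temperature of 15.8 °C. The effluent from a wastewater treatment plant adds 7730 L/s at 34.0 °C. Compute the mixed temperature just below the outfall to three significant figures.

19.5 °C

Flow-weighted mixing: C = (Q_r C_r + Q_w C_w)/(Q_r + Q_w)
= (29800×15.8 + 7730×34.0)/(29800 + 7730) = 733700/37530 = 19.55 °C.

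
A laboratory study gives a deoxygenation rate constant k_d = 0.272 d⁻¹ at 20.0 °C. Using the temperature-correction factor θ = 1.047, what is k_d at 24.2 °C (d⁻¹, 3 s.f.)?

k_d(T₂) = k_d(T₁) · θ^(T₂−T₁) = 0.272 × 1.047^(24.2−20.0)
= 0.272 × 1.047^4.20 = 0.272 × 1.213 = 0.3299 d⁻¹.

k_d ≈ 0.330 d⁻¹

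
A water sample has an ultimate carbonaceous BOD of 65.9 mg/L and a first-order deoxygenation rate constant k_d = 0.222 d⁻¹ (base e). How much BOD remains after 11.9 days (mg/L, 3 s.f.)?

L_t = L₀ e^(−k_d t) = 65.9 × e^(−0.222×11.9) = 65.9 × 0.07123 = 4.694 mg/L.

L ≈ 4.69 mg/L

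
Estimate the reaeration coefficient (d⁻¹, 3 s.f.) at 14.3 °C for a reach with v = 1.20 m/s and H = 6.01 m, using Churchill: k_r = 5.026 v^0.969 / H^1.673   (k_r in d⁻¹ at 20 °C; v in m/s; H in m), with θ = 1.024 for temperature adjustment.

k_r ≈ 0.261 d⁻¹

k_r(20) = 5.026 × 1.20^0.969 / 6.01^1.673 = 5.026 × 1.193 / 20.09 = 0.2985 d⁻¹.
k_r(14.3) = 0.2985 × 1.024^(14.3−20) = 0.2985 × 0.8736 = 0.2607 d⁻¹.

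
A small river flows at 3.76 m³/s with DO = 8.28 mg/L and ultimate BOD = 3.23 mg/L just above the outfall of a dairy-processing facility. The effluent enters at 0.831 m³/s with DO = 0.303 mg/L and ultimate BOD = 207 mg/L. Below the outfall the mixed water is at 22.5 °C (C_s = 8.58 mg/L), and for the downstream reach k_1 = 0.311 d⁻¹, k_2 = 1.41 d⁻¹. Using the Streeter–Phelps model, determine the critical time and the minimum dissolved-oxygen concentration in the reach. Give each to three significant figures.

t_c ≈ 1.22 d; minimum DO ≈ 2.53 mg/L

Mixed DO = (3.76×8.28 + 0.831×0.303)/(3.76+0.831) = 31.38/4.591 = 6.836 mg/L.
Mixed L₀ = (3.76×3.23 + 0.831×207)/(4.591) = 184.2/4.591 = 40.11 mg/L.
Initial deficit D₀ = C_s − DO₀ = 8.58 − 6.836 = 1.744 mg/L.
t_c = (1/1.099) ln[(1.41/0.311)(1 − 1.744×1.099/(0.311×40.11))] = 0.9099 × ln(3.837) = 1.224 d.
D_c = (0.311/1.41) × 40.11 × e^(−0.311×1.224) = 0.2206 × 40.11 × 0.6835 = 6.047 mg/L.
Minimum DO = 8.58 − 6.047 = 2.533 mg/L.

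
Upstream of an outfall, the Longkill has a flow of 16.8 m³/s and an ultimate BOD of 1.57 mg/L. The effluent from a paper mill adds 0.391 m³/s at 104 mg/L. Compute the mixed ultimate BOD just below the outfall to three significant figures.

Flow-weighted mixing: C = (Q_r C_r + Q_w C_w)/(Q_r + Q_w)
= (16.8×1.57 + 0.391×104)/(16.8 + 0.391) = 67.04/17.19 = 3.900 mg/L.

3.90 mg/L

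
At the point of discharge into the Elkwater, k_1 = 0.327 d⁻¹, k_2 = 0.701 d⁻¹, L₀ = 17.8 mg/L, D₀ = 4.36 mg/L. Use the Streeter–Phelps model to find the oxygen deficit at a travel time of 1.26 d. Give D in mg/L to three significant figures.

D ≈ 5.68 mg/L

k_1 L₀/(k_2−k_1) = 0.327×17.8/(0.701−0.327) = 5.821/0.3740 = 15.56 mg/L.
e^(−k_1 t) = e^(−0.327×1.260) = 0.6623; e^(−k_2 t) = e^(−0.701×1.260) = 0.4134.
D = 15.56 × (0.6623 − 0.4134) + 4.36 × 0.4134 = 3.873 + 1.803 = 5.676 mg/L.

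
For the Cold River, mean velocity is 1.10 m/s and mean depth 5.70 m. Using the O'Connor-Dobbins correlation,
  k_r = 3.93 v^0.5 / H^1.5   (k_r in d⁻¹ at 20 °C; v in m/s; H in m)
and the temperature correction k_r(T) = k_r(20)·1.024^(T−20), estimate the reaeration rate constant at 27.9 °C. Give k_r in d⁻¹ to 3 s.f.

k_r(20) = 3.93 × 1.10^0.5 / 5.70^1.5 = 3.93 × 1.049 / 13.61 = 0.3029 d⁻¹.
k_r(27.9) = 0.3029 × 1.024^(27.9−20) = 0.3029 × 1.206 = 0.3653 d⁻¹.

k_r ≈ 0.365 d⁻¹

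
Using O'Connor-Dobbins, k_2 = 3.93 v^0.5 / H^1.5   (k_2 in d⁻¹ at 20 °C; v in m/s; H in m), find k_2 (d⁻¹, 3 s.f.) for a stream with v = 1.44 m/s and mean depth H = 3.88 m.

k_2 ≈ 0.617 d⁻¹

k_2 = 3.93 × 1.44^0.5 / 3.88^1.5 = 3.93 × 1.200 / 7.643 = 0.6171 d⁻¹.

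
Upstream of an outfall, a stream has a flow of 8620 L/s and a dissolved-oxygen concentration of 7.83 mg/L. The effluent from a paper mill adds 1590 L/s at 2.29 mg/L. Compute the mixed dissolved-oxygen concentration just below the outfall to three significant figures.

Flow-weighted mixing: C = (Q_r C_r + Q_w C_w)/(Q_r + Q_w)
= (8620×7.83 + 1590×2.29)/(8620 + 1590) = 71140/10210 = 6.967 mg/L.

6.97 mg/L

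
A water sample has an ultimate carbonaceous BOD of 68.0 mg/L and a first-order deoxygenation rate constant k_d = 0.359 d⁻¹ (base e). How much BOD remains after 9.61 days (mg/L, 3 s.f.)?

L_t = L₀ e^(−k_d t) = 68.0 × e^(−0.359×9.61) = 68.0 × 0.03175 = 2.159 mg/L.

L ≈ 2.16 mg/L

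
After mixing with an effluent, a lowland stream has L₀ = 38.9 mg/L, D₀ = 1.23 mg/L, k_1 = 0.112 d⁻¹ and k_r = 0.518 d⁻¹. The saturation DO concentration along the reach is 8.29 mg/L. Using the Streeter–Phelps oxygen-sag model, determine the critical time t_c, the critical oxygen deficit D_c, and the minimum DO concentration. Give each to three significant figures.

t_c ≈ 3.47 d; D_c ≈ 5.70 mg/L; min DO ≈ 2.59 mg/L

With k_r/k_1 = 4.625 and 1 − D₀(k_r−k_1)/(k_1 L₀) = 0.8854,
t_c = ln(4.625 × 0.8854) / (0.518 − 0.112) = ln(4.095) / 0.4060 = 1.410/0.4060 = 3.472 d.
D_c = (k_1/k_r) L₀ e^(−k_1 t_c) = (0.112/0.518) × 38.9 × e^(−0.112×3.472) = 0.2162 × 38.9 × 0.6778 = 5.701 mg/L.
Minimum DO = C_s − D_c = 8.29 − 5.701 = 2.589 mg/L.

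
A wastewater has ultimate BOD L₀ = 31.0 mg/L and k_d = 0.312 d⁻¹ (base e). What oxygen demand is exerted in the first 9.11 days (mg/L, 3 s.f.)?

y ≈ 29.2 mg/L

y_t = L₀(1 − e^(−k_d t)) = 31.0 × (1 − e^(−0.312×9.11))
= 31.0 × (1 − 0.05829) = 31.0 × 0.9417 = 29.19 mg/L.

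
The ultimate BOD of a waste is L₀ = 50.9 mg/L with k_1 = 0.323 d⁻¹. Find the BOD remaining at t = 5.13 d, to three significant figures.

L ≈ 9.71 mg/L

L_t = L₀ e^(−k_1 t) = 50.9 × e^(−0.323×5.13) = 50.9 × 0.1907 = 9.707 mg/L.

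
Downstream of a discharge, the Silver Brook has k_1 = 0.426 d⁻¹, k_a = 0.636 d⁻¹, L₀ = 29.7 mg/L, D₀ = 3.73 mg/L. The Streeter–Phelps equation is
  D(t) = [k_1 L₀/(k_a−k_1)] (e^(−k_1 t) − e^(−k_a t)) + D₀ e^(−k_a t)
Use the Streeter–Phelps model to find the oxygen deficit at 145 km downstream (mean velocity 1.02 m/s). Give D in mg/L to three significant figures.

D ≈ 10.0 mg/L

Travel time t = x/v = 145 km / (1.02 m/s) = 145000 m / 1.02 m/s = 142200 s = 1.645 d.
k_1 L₀/(k_a−k_1) = 0.426×29.7/(0.636−0.426) = 12.65/0.2100 = 60.25 mg/L.
e^(−k_1 t) = e^(−0.426×1.645) = 0.4961; e^(−k_a t) = e^(−0.636×1.645) = 0.3512.
D = 60.25 × (0.4961 − 0.3512) + 3.73 × 0.3512 = 8.733 + 1.310 = 10.04 mg/L.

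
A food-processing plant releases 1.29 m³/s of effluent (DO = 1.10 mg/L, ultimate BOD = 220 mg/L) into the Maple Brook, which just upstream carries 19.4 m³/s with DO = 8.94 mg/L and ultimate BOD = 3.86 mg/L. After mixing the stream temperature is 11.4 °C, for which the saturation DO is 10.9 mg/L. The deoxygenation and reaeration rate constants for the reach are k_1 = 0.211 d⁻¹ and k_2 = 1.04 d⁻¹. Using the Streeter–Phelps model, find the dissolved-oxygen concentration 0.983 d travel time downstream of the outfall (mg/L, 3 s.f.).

DO ≈ 8.02 mg/L

Mixed DO = (19.4×8.94 + 1.29×1.10)/(19.4+1.29) = 174.9/20.69 = 8.451 mg/L.
Mixed L₀ = (19.4×3.86 + 1.29×220)/(20.69) = 358.7/20.69 = 17.34 mg/L.
Initial deficit D₀ = C_s − DO₀ = 10.9 − 8.451 = 2.449 mg/L.
D(0.983) = [0.211×17.34/(1.04−0.211)](e^(−0.211×0.983) − e^(−1.04×0.983)) + 2.449 e^(−1.04×0.983)
= 4.412 × (0.8127 − 0.3598) + 2.449 × 0.3598 = 2.879 mg/L.
DO = 10.9 − 2.879 = 8.021 mg/L.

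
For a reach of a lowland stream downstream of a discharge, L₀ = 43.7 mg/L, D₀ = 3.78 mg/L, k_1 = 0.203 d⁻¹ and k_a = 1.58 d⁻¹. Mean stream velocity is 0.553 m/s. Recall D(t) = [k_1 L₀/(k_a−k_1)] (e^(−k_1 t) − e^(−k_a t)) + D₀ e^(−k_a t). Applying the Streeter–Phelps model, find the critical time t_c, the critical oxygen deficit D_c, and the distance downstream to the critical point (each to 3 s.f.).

At the critical point dD/dt = 0, so k_1 L₀ e^(−k_1 t) = k_a D. Substituting D(t) from the Streeter–Phelps equation and solving for t gives
t_c = ln[(k_a/k_1)(1 − D₀(k_a−k_1)/(k_1 L₀))] / (k_a−k_1).
Here k_a−k_1 = 1.377 d⁻¹ and 1 − D₀(k_a−k_1)/(k_1 L₀) = 1 − 3.78×1.377/(0.203×43.7) = 0.4133, so
t_c = ln(7.783 × 0.4133) / 1.377 = 1.168 / 1.377 = 0.8484 d.
L(t_c) = L₀ e^(−k_1 t_c) = 43.7 × 0.8418 = 36.79 mg/L, and at the critical point k_a D_c = k_1 L, so D_c = (0.203/1.58) × 36.79 = 4.726 mg/L.
x_c = v t_c = 0.553 m/s × 0.8484 d × 86400 s/d = 40540 m ≈ 40.5 km.

t_c ≈ 0.848 d; D_c ≈ 4.73 mg/L; x_c ≈ 40.5 km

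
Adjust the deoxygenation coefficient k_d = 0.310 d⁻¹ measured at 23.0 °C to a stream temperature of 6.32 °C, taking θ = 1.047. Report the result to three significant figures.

k_d(T₂) = k_d(T₁) · θ^(T₂−T₁) = 0.310 × 1.047^(6.32−23.0)
= 0.310 × 1.047^-16.7 = 0.310 × 0.4648 = 0.1441 d⁻¹.

k_d ≈ 0.144 d⁻¹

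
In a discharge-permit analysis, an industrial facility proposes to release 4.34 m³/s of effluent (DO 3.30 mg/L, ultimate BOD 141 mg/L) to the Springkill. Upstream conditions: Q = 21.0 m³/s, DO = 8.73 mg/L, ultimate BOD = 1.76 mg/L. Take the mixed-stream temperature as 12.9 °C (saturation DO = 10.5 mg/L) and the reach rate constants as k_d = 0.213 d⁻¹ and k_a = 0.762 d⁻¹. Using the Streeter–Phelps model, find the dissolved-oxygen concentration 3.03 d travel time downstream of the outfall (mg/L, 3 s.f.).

Mixed DO = (21.0×8.73 + 4.34×3.30)/(21.0+4.34) = 197.7/25.34 = 7.800 mg/L.
Mixed L₀ = (21.0×1.76 + 4.34×141)/(25.34) = 648.9/25.34 = 25.61 mg/L.
Initial deficit D₀ = C_s − DO₀ = 10.5 − 7.800 = 2.700 mg/L.
D(3.03) = [0.213×25.61/(0.762−0.213)](e^(−0.213×3.03) − e^(−0.762×3.03)) + 2.700 e^(−0.762×3.03)
= 9.935 × (0.5245 − 0.09937) + 2.700 × 0.09937 = 4.492 mg/L.
DO = 10.5 − 4.492 = 6.008 mg/L.

DO ≈ 6.01 mg/L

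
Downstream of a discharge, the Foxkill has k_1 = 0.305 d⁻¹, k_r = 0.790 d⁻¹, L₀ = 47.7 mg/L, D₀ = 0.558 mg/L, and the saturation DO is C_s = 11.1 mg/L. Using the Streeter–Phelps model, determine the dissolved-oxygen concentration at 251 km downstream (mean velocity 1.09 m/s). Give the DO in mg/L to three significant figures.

Travel time t = x/v = 251 km / (1.09 m/s) = 251000 m / 1.09 m/s = 230300 s = 2.665 d.
k_1 L₀/(k_r−k_1) = 0.305×47.7/(0.790−0.305) = 14.55/0.4850 = 30.00 mg/L.
e^(−k_1 t) = e^(−0.305×2.665) = 0.4436; e^(−k_r t) = e^(−0.790×2.665) = 0.1218.
D = 30.00 × (0.4436 − 0.1218) + 0.558 × 0.1218 = 9.653 + 0.06795 = 9.721 mg/L.
DO = C_s − D = 11.1 − 9.721 = 1.379 mg/L.

DO ≈ 1.38 mg/L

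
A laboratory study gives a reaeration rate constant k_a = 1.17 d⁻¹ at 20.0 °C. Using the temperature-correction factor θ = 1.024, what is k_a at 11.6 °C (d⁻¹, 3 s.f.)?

k_a ≈ 0.959 d⁻¹

k_a(T₂) = k_a(T₁) · θ^(T₂−T₁) = 1.17 × 1.024^(11.6−20.0)
= 1.17 × 1.024^-8.40 = 1.17 × 0.8194 = 0.9587 d⁻¹.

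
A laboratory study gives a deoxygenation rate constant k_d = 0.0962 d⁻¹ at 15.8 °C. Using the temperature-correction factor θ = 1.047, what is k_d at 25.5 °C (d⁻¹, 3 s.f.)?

k_d(T₂) = k_d(T₁) · θ^(T₂−T₁) = 0.0962 × 1.047^(25.5−15.8)
= 0.0962 × 1.047^9.70 = 0.0962 × 1.561 = 0.1502 d⁻¹.

k_d ≈ 0.150 d⁻¹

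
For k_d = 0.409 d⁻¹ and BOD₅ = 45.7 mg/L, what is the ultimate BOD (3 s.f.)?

BOD₅ = L₀(1 − e^(−5k_d)) ⇒ L₀ = BOD₅ / (1 − e^(−5×0.409))
= 45.7 / (1 − 0.1294) = 45.7 / 0.8706 = 52.49 mg/L.

L₀ ≈ 52.5 mg/L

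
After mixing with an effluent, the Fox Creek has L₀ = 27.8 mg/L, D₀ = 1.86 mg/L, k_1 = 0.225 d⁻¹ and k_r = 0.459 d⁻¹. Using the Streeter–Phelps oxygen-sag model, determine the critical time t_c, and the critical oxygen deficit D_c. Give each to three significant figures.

With k_r/k_1 = 2.040 and 1 − D₀(k_r−k_1)/(k_1 L₀) = 0.9304,
t_c = ln(2.040 × 0.9304) / (0.459 − 0.225) = ln(1.898) / 0.2340 = 0.6408/0.2340 = 2.739 d.
L(t_c) = L₀ e^(−k_1 t_c) = 27.8 × 0.5400 = 15.01 mg/L, and at the critical point k_r D_c = k_1 L, so D_c = (0.225/0.459) × 15.01 = 7.359 mg/L.

t_c ≈ 2.74 d; D_c ≈ 7.36 mg/L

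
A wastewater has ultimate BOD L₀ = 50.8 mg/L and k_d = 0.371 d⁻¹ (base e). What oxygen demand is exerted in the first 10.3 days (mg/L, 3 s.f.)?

y_t = L₀(1 − e^(−k_d t)) = 50.8 × (1 − e^(−0.371×10.3))
= 50.8 × (1 − 0.02190) = 50.8 × 0.9781 = 49.69 mg/L.

y ≈ 49.7 mg/L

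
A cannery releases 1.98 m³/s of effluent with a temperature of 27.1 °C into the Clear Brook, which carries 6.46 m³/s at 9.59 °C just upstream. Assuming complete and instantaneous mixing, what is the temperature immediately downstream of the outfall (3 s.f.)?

13.7 °C

Flow-weighted mixing: C = (Q_r C_r + Q_w C_w)/(Q_r + Q_w)
= (6.46×9.59 + 1.98×27.1)/(6.46 + 1.98) = 115.6/8.440 = 13.70 °C.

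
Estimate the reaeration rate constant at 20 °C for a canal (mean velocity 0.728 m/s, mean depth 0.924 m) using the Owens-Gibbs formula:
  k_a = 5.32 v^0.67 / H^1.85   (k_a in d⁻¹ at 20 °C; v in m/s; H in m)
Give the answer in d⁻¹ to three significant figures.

k_a = 5.32 × 0.728^0.67 / 0.924^1.85 = 5.32 × 0.8084 / 0.8640 = 4.978 d⁻¹.

k_a ≈ 4.98 d⁻¹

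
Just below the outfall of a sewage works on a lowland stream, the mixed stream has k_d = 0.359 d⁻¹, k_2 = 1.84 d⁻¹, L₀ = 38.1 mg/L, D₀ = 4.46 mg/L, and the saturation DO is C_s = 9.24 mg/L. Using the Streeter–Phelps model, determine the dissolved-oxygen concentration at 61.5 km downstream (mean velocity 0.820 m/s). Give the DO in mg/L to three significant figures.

DO ≈ 3.44 mg/L

Travel time t = x/v = 61.5 km / (0.820 m/s) = 61500 m / 0.820 m/s = 75000 s = 0.8681 d.
k_d L₀/(k_2−k_d) = 0.359×38.1/(1.84−0.359) = 13.68/1.481 = 9.236 mg/L.
e^(−k_d t) = e^(−0.359×0.8681) = 0.7323; e^(−k_2 t) = e^(−1.84×0.8681) = 0.2025.
D = 9.236 × (0.7323 − 0.2025) + 4.46 × 0.2025 = 4.893 + 0.9030 = 5.796 mg/L.
DO = C_s − D = 9.24 − 5.796 = 3.444 mg/L.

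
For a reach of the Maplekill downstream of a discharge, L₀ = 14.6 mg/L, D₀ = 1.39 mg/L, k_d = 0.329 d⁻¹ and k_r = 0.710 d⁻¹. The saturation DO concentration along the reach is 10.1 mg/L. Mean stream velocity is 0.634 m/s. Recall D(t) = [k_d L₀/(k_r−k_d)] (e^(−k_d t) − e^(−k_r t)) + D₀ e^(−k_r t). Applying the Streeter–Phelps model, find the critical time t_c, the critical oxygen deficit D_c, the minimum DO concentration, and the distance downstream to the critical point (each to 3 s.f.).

t_c = [1/(k_r−k_d)] ln[(k_r/k_d)(1 − D₀(k_r−k_d)/(k_d L₀))]
= [1/(0.710−0.329)] ln[(0.710/0.329)(1 − 1.39×0.3810/(0.329×14.6))]
= (1/0.3810) ln[2.158 × 0.8897] = 2.625 × ln(1.920) = 2.625 × 0.6524 = 1.712 d.
D_c = (k_d/k_r) L₀ e^(−k_d t_c) = (0.329/0.710) × 14.6 × e^(−0.329×1.712) = 0.4634 × 14.6 × 0.5693 = 3.852 mg/L.
Minimum DO = C_s − D_c = 10.1 − 3.852 = 6.248 mg/L.
x_c = v t_c = 0.634 m/s × 1.712 d × 86400 s/d = 93800 m ≈ 93.8 km.

t_c ≈ 1.71 d; D_c ≈ 3.85 mg/L; min DO ≈ 6.25 mg/L; x_c ≈ 93.8 km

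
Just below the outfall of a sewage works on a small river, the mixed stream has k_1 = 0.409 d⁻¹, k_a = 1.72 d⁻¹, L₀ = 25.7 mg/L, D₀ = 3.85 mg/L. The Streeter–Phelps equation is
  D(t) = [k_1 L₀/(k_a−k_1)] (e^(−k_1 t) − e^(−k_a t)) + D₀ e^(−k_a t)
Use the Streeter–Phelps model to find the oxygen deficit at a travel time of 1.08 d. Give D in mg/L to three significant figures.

k_1 L₀/(k_a−k_1) = 0.409×25.7/(1.72−0.409) = 10.51/1.311 = 8.018 mg/L.
e^(−k_1 t) = e^(−0.409×1.080) = 0.6429; e^(−k_a t) = e^(−1.72×1.080) = 0.1560.
D = 8.018 × (0.6429 − 0.1560) + 3.85 × 0.1560 = 3.904 + 0.6008 = 4.504 mg/L.

D ≈ 4.50 mg/L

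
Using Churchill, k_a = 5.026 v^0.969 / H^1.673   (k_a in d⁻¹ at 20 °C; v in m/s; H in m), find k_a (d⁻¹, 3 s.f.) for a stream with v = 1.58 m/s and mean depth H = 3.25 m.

k_a ≈ 1.09 d⁻¹

k_a = 5.026 × 1.58^0.969 / 3.25^1.673 = 5.026 × 1.558 / 7.184 = 1.090 d⁻¹.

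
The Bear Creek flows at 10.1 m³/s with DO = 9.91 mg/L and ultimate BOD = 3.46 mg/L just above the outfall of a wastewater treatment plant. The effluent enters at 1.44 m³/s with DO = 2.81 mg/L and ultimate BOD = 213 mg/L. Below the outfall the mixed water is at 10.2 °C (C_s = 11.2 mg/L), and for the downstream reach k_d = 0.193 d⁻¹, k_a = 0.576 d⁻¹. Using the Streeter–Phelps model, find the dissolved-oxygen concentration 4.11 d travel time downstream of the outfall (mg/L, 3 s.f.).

Mixed DO = (10.1×9.91 + 1.44×2.81)/(10.1+1.44) = 104.1/11.54 = 9.024 mg/L.
Mixed L₀ = (10.1×3.46 + 1.44×213)/(11.54) = 341.7/11.54 = 29.61 mg/L.
Initial deficit D₀ = C_s − DO₀ = 11.2 − 9.024 = 2.176 mg/L.
D(4.11) = [0.193×29.61/(0.576−0.193)](e^(−0.193×4.11) − e^(−0.576×4.11)) + 2.176 e^(−0.576×4.11)
= 14.92 × (0.4524 − 0.09373) + 2.176 × 0.09373 = 5.555 mg/L.
DO = 11.2 − 5.555 = 5.645 mg/L.

DO ≈ 5.65 mg/L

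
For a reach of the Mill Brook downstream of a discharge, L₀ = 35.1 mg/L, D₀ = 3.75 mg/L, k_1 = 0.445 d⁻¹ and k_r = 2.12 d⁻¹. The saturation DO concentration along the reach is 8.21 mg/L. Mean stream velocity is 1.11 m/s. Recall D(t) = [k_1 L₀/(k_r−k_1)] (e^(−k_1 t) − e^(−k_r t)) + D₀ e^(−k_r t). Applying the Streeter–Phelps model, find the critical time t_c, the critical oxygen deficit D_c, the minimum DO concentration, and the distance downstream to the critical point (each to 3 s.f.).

t_c ≈ 0.625 d; D_c ≈ 5.58 mg/L; min DO ≈ 2.63 mg/L; x_c ≈ 59.9 km

With k_r/k_1 = 4.764 and 1 − D₀(k_r−k_1)/(k_1 L₀) = 0.5979,
t_c = ln(4.764 × 0.5979) / (2.12 − 0.445) = ln(2.848) / 1.675 = 1.047/1.675 = 0.6249 d.
L(t_c) = L₀ e^(−k_1 t_c) = 35.1 × 0.7572 = 26.58 mg/L, and at the critical point k_r D_c = k_1 L, so D_c = (0.445/2.12) × 26.58 = 5.579 mg/L.
Minimum DO = C_s − D_c = 8.21 − 5.579 = 2.631 mg/L.
x_c = v t_c = 1.11 m/s × 0.6249 d × 86400 s/d = 59930 m ≈ 59.9 km.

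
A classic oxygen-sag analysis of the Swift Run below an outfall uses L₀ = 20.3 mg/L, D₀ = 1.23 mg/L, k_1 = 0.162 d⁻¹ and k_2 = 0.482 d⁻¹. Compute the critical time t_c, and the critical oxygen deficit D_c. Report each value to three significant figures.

t_c = [1/(k_2−k_1)] ln[(k_2/k_1)(1 − D₀(k_2−k_1)/(k_1 L₀))]
= [1/(0.482−0.162)] ln[(0.482/0.162)(1 − 1.23×0.3200/(0.162×20.3))]
= (1/0.3200) ln[2.975 × 0.8803] = 3.125 × ln(2.619) = 3.125 × 0.9629 = 3.009 d.
D_c = (k_1/k_2) L₀ e^(−k_1 t_c) = (0.162/0.482) × 20.3 × e^(−0.162×3.009) = 0.3361 × 20.3 × 0.6142 = 4.190 mg/L.

t_c ≈ 3.01 d; D_c ≈ 4.19 mg/L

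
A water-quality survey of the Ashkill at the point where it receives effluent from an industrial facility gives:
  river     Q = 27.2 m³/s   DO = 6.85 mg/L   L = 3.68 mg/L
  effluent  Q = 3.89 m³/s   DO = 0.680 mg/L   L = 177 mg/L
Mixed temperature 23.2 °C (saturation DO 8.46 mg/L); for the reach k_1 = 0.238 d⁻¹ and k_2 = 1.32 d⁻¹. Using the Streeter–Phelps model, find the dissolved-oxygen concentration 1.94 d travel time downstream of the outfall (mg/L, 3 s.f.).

DO ≈ 5.19 mg/L

Mixed DO = (27.2×6.85 + 3.89×0.680)/(27.2+3.89) = 189.0/31.09 = 6.078 mg/L.
Mixed L₀ = (27.2×3.68 + 3.89×177)/(31.09) = 788.6/31.09 = 25.37 mg/L.
Initial deficit D₀ = C_s − DO₀ = 8.46 − 6.078 = 2.382 mg/L.
D(1.94) = [0.238×25.37/(1.32−0.238)](e^(−0.238×1.94) − e^(−1.32×1.94)) + 2.382 e^(−1.32×1.94)
= 5.580 × (0.6302 − 0.07724) + 2.382 × 0.07724 = 3.269 mg/L.
DO = 8.46 − 3.269 = 5.191 mg/L.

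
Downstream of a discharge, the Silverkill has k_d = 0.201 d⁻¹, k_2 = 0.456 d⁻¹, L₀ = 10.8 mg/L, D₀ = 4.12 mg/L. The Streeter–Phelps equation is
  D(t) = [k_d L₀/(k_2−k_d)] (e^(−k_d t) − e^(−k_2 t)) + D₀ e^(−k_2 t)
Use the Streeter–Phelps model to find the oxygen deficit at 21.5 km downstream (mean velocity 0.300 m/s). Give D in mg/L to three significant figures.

Travel time t = x/v = 21.5 km / (0.300 m/s) = 21500 m / 0.300 m/s = 71670 s = 0.8295 d.
k_d L₀/(k_2−k_d) = 0.201×10.8/(0.456−0.201) = 2.171/0.2550 = 8.513 mg/L.
e^(−k_d t) = e^(−0.201×0.8295) = 0.8464; e^(−k_2 t) = e^(−0.456×0.8295) = 0.6851.
D = 8.513 × (0.8464 − 0.6851) + 4.12 × 0.6851 = 1.374 + 2.822 = 4.196 mg/L.

D ≈ 4.20 mg/L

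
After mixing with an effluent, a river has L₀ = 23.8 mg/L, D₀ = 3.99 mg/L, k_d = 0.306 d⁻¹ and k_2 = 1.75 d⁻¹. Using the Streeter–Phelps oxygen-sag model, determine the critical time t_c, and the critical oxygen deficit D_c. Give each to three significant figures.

t_c = [1/(k_2−k_d)] ln[(k_2/k_d)(1 − D₀(k_2−k_d)/(k_d L₀))]
= [1/(1.75−0.306)] ln[(1.75/0.306)(1 − 3.99×1.444/(0.306×23.8))]
= (1/1.444) ln[5.719 × 0.2089] = 0.6925 × ln(1.195) = 0.6925 × 0.1778 = 0.1231 d.
L(t_c) = L₀ e^(−k_d t_c) = 23.8 × 0.9630 = 22.92 mg/L, and at the critical point k_2 D_c = k_d L, so D_c = (0.306/1.75) × 22.92 = 4.008 mg/L.

t_c ≈ 0.123 d; D_c ≈ 4.01 mg/L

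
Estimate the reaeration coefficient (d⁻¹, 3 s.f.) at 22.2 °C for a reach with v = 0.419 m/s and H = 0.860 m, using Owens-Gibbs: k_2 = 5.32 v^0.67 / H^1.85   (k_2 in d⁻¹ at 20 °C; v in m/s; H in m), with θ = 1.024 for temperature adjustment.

k_2 ≈ 4.14 d⁻¹

k_2(20) = 5.32 × 0.419^0.67 / 0.860^1.85 = 5.32 × 0.5583 / 0.7565 = 3.926 d⁻¹.
k_2(22.2) = 3.926 × 1.024^(22.2−20) = 3.926 × 1.054 = 4.136 d⁻¹.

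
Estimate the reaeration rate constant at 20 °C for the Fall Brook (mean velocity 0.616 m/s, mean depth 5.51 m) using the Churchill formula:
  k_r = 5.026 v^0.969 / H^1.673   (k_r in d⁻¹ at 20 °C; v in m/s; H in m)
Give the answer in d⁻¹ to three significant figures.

k_r ≈ 0.181 d⁻¹

k_r = 5.026 × 0.616^0.969 / 5.51^1.673 = 5.026 × 0.6253 / 17.38 = 0.1809 d⁻¹.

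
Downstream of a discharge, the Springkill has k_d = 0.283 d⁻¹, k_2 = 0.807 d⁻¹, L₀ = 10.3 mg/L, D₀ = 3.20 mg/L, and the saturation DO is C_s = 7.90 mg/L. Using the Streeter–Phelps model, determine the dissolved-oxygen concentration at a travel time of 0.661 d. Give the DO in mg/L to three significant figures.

DO ≈ 4.67 mg/L

k_d L₀/(k_2−k_d) = 0.283×10.3/(0.807−0.283) = 2.915/0.5240 = 5.563 mg/L.
e^(−k_d t) = e^(−0.283×0.6610) = 0.8294; e^(−k_2 t) = e^(−0.807×0.6610) = 0.5866.
D = 5.563 × (0.8294 − 0.5866) + 3.20 × 0.5866 = 1.351 + 1.877 = 3.228 mg/L.
DO = C_s − D = 7.90 − 3.228 = 4.672 mg/L.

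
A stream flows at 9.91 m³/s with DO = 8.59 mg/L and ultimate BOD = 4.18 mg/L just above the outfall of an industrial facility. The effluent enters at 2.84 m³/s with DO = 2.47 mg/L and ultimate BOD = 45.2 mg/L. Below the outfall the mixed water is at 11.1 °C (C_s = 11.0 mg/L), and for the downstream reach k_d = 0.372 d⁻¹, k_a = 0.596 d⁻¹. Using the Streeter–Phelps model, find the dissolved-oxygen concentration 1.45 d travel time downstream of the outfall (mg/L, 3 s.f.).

DO ≈ 5.83 mg/L

Mixed DO = (9.91×8.59 + 2.84×2.47)/(9.91+2.84) = 92.14/12.75 = 7.227 mg/L.
Mixed L₀ = (9.91×4.18 + 2.84×45.2)/(12.75) = 169.8/12.75 = 13.32 mg/L.
Initial deficit D₀ = C_s − DO₀ = 11.0 − 7.227 = 3.773 mg/L.
D(1.45) = [0.372×13.32/(0.596−0.372)](e^(−0.372×1.45) − e^(−0.596×1.45)) + 3.773 e^(−0.596×1.45)
= 22.12 × (0.5831 − 0.4214) + 3.773 × 0.4214 = 5.166 mg/L.
DO = 11.0 − 5.166 = 5.834 mg/L.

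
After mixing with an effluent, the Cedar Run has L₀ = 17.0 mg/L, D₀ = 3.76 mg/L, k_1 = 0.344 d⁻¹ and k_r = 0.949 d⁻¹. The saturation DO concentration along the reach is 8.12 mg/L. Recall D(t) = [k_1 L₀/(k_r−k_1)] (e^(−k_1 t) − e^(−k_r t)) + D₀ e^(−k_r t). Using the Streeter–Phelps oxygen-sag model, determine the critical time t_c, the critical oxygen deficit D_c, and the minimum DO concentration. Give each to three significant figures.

At the critical point dD/dt = 0, so k_1 L₀ e^(−k_1 t) = k_r D. Substituting D(t) from the Streeter–Phelps equation and solving for t gives
t_c = ln[(k_r/k_1)(1 − D₀(k_r−k_1)/(k_1 L₀))] / (k_r−k_1).
Here k_r−k_1 = 0.6050 d⁻¹ and 1 − D₀(k_r−k_1)/(k_1 L₀) = 1 − 3.76×0.6050/(0.344×17.0) = 0.6110, so
t_c = ln(2.759 × 0.6110) / 0.6050 = 0.5221 / 0.6050 = 0.8630 d.
D_c = (k_1/k_r) L₀ e^(−k_1 t_c) = (0.344/0.949) × 17.0 × e^(−0.344×0.8630) = 0.3625 × 17.0 × 0.7431 = 4.579 mg/L.
Minimum DO = C_s − D_c = 8.12 − 4.579 = 3.541 mg/L.

t_c ≈ 0.863 d; D_c ≈ 4.58 mg/L; min DO ≈ 3.54 mg/L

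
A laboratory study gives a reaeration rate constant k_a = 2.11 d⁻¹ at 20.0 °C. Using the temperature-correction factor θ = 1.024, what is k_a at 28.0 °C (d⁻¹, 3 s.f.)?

k_a(T₂) = k_a(T₁) · θ^(T₂−T₁) = 2.11 × 1.024^(28.0−20.0)
= 2.11 × 1.024^8.00 = 2.11 × 1.209 = 2.551 d⁻¹.

k_a ≈ 2.55 d⁻¹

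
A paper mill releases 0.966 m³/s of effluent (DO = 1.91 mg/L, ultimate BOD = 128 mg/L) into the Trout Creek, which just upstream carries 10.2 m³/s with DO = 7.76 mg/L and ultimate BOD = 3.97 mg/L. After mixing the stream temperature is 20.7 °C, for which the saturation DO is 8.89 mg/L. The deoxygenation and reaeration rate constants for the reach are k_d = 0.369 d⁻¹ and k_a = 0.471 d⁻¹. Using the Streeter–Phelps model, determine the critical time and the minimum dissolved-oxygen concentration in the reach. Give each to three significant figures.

t_c ≈ 2.09 d; minimum DO ≈ 3.56 mg/L

Mixed DO = (10.2×7.76 + 0.966×1.91)/(10.2+0.966) = 81.00/11.17 = 7.254 mg/L.
Mixed L₀ = (10.2×3.97 + 0.966×128)/(11.17) = 164.1/11.17 = 14.70 mg/L.
Initial deficit D₀ = C_s − DO₀ = 8.89 − 7.254 = 1.636 mg/L.
t_c = (1/0.1020) ln[(0.471/0.369)(1 − 1.636×0.1020/(0.369×14.70))] = 9.804 × ln(1.237) = 2.086 d.
D_c = (0.369/0.471) × 14.70 × e^(−0.369×2.086) = 0.7834 × 14.70 × 0.4631 = 5.333 mg/L.
Minimum DO = 8.89 − 5.333 = 3.557 mg/L.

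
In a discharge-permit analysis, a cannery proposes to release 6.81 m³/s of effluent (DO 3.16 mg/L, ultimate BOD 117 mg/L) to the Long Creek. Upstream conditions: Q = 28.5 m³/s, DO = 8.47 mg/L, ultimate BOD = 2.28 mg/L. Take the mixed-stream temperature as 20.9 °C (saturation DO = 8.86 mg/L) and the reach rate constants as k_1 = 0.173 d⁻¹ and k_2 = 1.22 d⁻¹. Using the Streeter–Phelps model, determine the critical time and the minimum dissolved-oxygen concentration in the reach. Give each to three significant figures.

t_c ≈ 1.45 d; minimum DO ≈ 6.17 mg/L

Mixed DO = (28.5×8.47 + 6.81×3.16)/(28.5+6.81) = 262.9/35.31 = 7.446 mg/L.
Mixed L₀ = (28.5×2.28 + 6.81×117)/(35.31) = 861.8/35.31 = 24.41 mg/L.
Initial deficit D₀ = C_s − DO₀ = 8.86 − 7.446 = 1.414 mg/L.
t_c = (1/1.047) ln[(1.22/0.173)(1 − 1.414×1.047/(0.173×24.41))] = 0.9551 × ln(4.579) = 1.453 d.
D_c = (0.173/1.22) × 24.41 × e^(−0.173×1.453) = 0.1418 × 24.41 × 0.7777 = 2.691 mg/L.
Minimum DO = 8.86 − 2.691 = 6.169 mg/L.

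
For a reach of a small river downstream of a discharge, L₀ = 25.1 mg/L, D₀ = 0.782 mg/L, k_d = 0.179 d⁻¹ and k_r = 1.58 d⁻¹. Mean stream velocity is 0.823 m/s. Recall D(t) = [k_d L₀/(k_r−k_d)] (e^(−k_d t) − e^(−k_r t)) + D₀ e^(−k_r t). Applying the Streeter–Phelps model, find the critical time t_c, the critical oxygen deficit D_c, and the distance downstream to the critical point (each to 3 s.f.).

t_c = [1/(k_r−k_d)] ln[(k_r/k_d)(1 − D₀(k_r−k_d)/(k_d L₀))]
= [1/(1.58−0.179)] ln[(1.58/0.179)(1 − 0.782×1.401/(0.179×25.1))]
= (1/1.401) ln[8.827 × 0.7562] = 0.7138 × ln(6.674) = 0.7138 × 1.898 = 1.355 d.
D_c = (k_d/k_r) L₀ e^(−k_d t_c) = (0.179/1.58) × 25.1 × e^(−0.179×1.355) = 0.1133 × 25.1 × 0.7846 = 2.231 mg/L.
x_c = v t_c = 0.823 m/s × 1.355 d × 86400 s/d = 96350 m ≈ 96.3 km.

t_c ≈ 1.35 d; D_c ≈ 2.23 mg/L; x_c ≈ 96.3 km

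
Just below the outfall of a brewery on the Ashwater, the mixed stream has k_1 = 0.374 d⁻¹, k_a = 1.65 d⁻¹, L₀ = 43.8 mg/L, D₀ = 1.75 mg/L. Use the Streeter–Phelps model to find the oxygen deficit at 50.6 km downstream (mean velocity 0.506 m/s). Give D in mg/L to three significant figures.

Travel time t = x/v = 50.6 km / (0.506 m/s) = 50600 m / 0.506 m/s = 100000 s = 1.157 d.
k_1 L₀/(k_a−k_1) = 0.374×43.8/(1.65−0.374) = 16.38/1.276 = 12.84 mg/L.
e^(−k_1 t) = e^(−0.374×1.157) = 0.6486; e^(−k_a t) = e^(−1.65×1.157) = 0.1481.
D = 12.84 × (0.6486 − 0.1481) + 1.75 × 0.1481 = 6.426 + 0.2592 = 6.685 mg/L.

D ≈ 6.68 mg/L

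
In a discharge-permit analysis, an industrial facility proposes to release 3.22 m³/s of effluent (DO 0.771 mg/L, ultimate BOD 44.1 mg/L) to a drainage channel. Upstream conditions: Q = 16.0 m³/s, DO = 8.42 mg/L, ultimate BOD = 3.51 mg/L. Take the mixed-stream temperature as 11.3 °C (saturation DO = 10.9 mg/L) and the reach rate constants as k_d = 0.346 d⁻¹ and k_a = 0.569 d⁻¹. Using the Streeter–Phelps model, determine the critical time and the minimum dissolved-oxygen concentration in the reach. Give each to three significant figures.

t_c ≈ 1.03 d; minimum DO ≈ 6.51 mg/L

Mixed DO = (16.0×8.42 + 3.22×0.771)/(16.0+3.22) = 137.2/19.22 = 7.139 mg/L.
Mixed L₀ = (16.0×3.51 + 3.22×44.1)/(19.22) = 198.2/19.22 = 10.31 mg/L.
Initial deficit D₀ = C_s − DO₀ = 10.9 − 7.139 = 3.761 mg/L.
t_c = (1/0.2230) ln[(0.569/0.346)(1 − 3.761×0.2230/(0.346×10.31))] = 4.484 × ln(1.258) = 1.029 d.
D_c = (0.346/0.569) × 10.31 × e^(−0.346×1.029) = 0.6081 × 10.31 × 0.7005 = 4.392 mg/L.
Minimum DO = 10.9 − 4.392 = 6.508 mg/L.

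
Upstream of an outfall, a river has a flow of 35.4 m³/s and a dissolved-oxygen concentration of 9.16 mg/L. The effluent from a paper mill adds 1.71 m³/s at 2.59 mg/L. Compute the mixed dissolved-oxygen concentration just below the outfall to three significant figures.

Flow-weighted mixing: C = (Q_r C_r + Q_w C_w)/(Q_r + Q_w)
= (35.4×9.16 + 1.71×2.59)/(35.4 + 1.71) = 328.7/37.11 = 8.857 mg/L.

8.86 mg/L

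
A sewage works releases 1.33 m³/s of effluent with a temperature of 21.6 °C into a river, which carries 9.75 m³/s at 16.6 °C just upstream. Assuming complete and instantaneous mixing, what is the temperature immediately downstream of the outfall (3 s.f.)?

17.2 °C

Flow-weighted mixing: C = (Q_r C_r + Q_w C_w)/(Q_r + Q_w)
= (9.75×16.6 + 1.33×21.6)/(9.75 + 1.33) = 190.6/11.08 = 17.20 °C.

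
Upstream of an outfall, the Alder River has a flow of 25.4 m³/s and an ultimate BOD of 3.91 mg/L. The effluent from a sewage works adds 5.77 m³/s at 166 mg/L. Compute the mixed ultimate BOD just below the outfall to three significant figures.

33.9 mg/L

Flow-weighted mixing: C = (Q_r C_r + Q_w C_w)/(Q_r + Q_w)
= (25.4×3.91 + 5.77×166)/(25.4 + 5.77) = 1057/31.17 = 33.92 mg/L.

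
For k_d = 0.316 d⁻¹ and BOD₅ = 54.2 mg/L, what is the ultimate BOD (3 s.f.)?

BOD₅ = L₀(1 − e^(−5k_d)) ⇒ L₀ = BOD₅ / (1 − e^(−5×0.316))
= 54.2 / (1 − 0.2060) = 54.2 / 0.7940 = 68.26 mg/L.

L₀ ≈ 68.3 mg/L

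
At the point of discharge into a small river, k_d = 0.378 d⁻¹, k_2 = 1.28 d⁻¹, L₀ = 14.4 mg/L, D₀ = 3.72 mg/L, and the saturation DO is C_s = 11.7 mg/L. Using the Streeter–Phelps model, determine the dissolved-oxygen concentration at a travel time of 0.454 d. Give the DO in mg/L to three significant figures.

k_d L₀/(k_2−k_d) = 0.378×14.4/(1.28−0.378) = 5.443/0.9020 = 6.035 mg/L.
e^(−k_d t) = e^(−0.378×0.4540) = 0.8423; e^(−k_2 t) = e^(−1.28×0.4540) = 0.5593.
D = 6.035 × (0.8423 − 0.5593) + 3.72 × 0.5593 = 1.708 + 2.080 = 3.788 mg/L.
DO = C_s − D = 11.7 − 3.788 = 7.912 mg/L.

DO ≈ 7.91 mg/L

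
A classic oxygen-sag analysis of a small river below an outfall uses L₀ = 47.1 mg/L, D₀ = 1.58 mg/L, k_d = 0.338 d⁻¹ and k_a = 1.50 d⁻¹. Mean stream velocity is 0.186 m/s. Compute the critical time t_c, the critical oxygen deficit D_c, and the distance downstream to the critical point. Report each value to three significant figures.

t_c = [1/(k_a−k_d)] ln[(k_a/k_d)(1 − D₀(k_a−k_d)/(k_d L₀))]
= [1/(1.50−0.338)] ln[(1.50/0.338)(1 − 1.58×1.162/(0.338×47.1))]
= (1/1.162) ln[4.438 × 0.8847] = 0.8606 × ln(3.926) = 0.8606 × 1.368 = 1.177 d.
D_c = (k_d/k_a) L₀ e^(−k_d t_c) = (0.338/1.50) × 47.1 × e^(−0.338×1.177) = 0.2253 × 47.1 × 0.6718 = 7.130 mg/L.
x_c = v t_c = 0.186 m/s × 1.177 d × 86400 s/d = 18910 m ≈ 18.9 km.

t_c ≈ 1.18 d; D_c ≈ 7.13 mg/L; x_c ≈ 18.9 km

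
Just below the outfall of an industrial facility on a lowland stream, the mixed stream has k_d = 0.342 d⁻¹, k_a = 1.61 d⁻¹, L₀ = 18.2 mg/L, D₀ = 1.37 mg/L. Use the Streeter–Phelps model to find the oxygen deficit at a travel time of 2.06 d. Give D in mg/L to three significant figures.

k_d L₀/(k_a−k_d) = 0.342×18.2/(1.61−0.342) = 6.224/1.268 = 4.909 mg/L.
e^(−k_d t) = e^(−0.342×2.060) = 0.4943; e^(−k_a t) = e^(−1.61×2.060) = 0.03628.
D = 4.909 × (0.4943 − 0.03628) + 1.37 × 0.03628 = 2.249 + 0.04970 = 2.298 mg/L.

D ≈ 2.30 mg/L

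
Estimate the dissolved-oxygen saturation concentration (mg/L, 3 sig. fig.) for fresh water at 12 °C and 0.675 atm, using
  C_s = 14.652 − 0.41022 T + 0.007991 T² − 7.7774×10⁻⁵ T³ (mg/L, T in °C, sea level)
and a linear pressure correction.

C_s ≈ 7.25 mg/L

At sea level: C_s = 14.652 − 0.41022×12 + 0.007991×12² − 7.7774×10⁻⁵×12³ = 10.75 mg/L.
Pressure correction: C_s' = 10.75 × 0.675 = 7.253 mg/L.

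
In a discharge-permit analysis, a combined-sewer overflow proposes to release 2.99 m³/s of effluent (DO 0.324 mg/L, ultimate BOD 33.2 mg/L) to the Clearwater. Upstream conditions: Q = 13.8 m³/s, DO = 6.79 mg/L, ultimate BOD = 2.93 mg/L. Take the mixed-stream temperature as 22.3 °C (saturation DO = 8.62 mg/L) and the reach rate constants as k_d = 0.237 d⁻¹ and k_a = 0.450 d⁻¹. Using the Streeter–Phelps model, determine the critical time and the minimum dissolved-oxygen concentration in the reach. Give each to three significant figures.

t_c ≈ 1.19 d; minimum DO ≈ 5.31 mg/L

Mixed DO = (13.8×6.79 + 2.99×0.324)/(13.8+2.99) = 94.67/16.79 = 5.639 mg/L.
Mixed L₀ = (13.8×2.93 + 2.99×33.2)/(16.79) = 139.7/16.79 = 8.321 mg/L.
Initial deficit D₀ = C_s − DO₀ = 8.62 − 5.639 = 2.981 mg/L.
t_c = (1/0.2130) ln[(0.450/0.237)(1 − 2.981×0.2130/(0.237×8.321))] = 4.695 × ln(1.287) = 1.186 d.
D_c = (0.237/0.450) × 8.321 × e^(−0.237×1.186) = 0.5267 × 8.321 × 0.7550 = 3.309 mg/L.
Minimum DO = 8.62 − 3.309 = 5.311 mg/L.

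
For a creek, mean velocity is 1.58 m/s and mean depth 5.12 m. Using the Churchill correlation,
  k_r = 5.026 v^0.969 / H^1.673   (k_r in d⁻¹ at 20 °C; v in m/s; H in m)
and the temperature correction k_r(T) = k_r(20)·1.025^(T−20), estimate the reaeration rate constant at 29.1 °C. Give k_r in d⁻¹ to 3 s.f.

k_r ≈ 0.638 d⁻¹

k_r(20) = 5.026 × 1.58^0.969 / 5.12^1.673 = 5.026 × 1.558 / 15.37 = 0.5095 d⁻¹.
k_r(29.1) = 0.5095 × 1.025^(29.1−20) = 0.5095 × 1.252 = 0.6378 d⁻¹.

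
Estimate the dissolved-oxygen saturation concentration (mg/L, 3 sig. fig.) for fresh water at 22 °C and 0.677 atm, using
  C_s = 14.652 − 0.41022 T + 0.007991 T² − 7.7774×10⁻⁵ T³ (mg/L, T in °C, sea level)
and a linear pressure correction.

At sea level: C_s = 14.652 − 0.41022×22 + 0.007991×22² − 7.7774×10⁻⁵×22³ = 8.667 mg/L.
Pressure correction: C_s' = 8.667 × 0.677 = 5.867 mg/L.

C_s ≈ 5.87 mg/L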